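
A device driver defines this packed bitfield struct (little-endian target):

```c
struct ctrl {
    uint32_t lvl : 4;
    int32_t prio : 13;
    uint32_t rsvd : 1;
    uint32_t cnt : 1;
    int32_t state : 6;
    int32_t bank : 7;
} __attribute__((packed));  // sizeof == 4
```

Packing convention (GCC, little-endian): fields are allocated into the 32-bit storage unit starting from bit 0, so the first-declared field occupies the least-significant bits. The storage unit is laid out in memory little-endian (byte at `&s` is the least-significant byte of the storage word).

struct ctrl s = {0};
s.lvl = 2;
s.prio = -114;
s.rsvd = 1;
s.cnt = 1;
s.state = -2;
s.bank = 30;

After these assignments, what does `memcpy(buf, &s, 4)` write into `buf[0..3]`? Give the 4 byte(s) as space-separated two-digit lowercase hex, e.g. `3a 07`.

lvl:4 = 2 → 0x2 << 0 → word 0x00000002
prio:13 = -114 → 0x1f8e << 4 → word 0x0001f8e2
rsvd:1 = 1 → 0x1 << 17 → word 0x0003f8e2
cnt:1 = 1 → 0x1 << 18 → word 0x0007f8e2
state:6 = -2 → 0x3e << 19 → word 0x01f7f8e2
bank:7 = 30 → 0x1e << 25 → word 0x3df7f8e2
word = 0x3df7f8e2 → little-endian bytes:
  [0]=0xe2  [1]=0xf8  [2]=0xf7  [3]=0x3d

e2 f8 f7 3d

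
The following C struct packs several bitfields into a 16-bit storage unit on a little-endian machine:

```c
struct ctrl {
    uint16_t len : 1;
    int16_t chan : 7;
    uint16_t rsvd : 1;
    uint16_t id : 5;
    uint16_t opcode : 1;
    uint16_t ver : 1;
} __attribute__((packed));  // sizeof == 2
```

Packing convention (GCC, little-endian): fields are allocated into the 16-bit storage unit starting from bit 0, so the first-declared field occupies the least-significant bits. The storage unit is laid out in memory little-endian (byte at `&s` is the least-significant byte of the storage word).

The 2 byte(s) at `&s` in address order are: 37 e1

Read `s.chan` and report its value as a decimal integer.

[0]=0x37 [1]=0xe1 (little-endian) → word 0xe137
len:1 @ bit 0 → (0xe137>>0)&0x1 = 0x1
chan:7 @ bit 1 → (0xe137>>1)&0x7f = 0x1b  ←
rsvd:1 @ bit 8 → (0xe137>>8)&0x1 = 0x1
id:5 @ bit 9 → (0xe137>>9)&0x1f = 0x10
opcode:1 @ bit 14 → (0xe137>>14)&0x1 = 0x1
ver:1 @ bit 15 → (0xe137>>15)&0x1 = 0x1
chan signed 7b, MSB=0: value = 27

27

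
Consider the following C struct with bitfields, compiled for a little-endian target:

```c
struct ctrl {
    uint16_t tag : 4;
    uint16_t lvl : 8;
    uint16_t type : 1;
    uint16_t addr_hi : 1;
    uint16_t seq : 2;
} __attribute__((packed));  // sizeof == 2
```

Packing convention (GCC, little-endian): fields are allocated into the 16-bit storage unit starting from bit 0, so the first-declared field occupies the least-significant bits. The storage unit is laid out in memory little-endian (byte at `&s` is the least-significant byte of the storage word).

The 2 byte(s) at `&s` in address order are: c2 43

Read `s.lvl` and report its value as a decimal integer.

60

[0]=0xc2 [1]=0x43 (little-endian) → word 0x43c2
tag:4 @ bit 0 → (0x43c2>>0)&0xf = 0x2
lvl:8 @ bit 4 → (0x43c2>>4)&0xff = 0x3c  ←
type:1 @ bit 12 → (0x43c2>>12)&0x1 = 0x0
addr_hi:1 @ bit 13 → (0x43c2>>13)&0x1 = 0x0
seq:2 @ bit 14 → (0x43c2>>14)&0x3 = 0x1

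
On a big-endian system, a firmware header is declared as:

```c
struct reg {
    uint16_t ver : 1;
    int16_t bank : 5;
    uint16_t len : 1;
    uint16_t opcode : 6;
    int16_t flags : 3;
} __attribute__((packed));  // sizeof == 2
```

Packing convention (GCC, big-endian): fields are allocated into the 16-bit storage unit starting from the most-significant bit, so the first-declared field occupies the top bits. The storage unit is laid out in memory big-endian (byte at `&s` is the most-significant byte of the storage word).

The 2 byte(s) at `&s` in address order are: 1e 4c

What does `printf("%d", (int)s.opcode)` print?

9

[0]=0x1e [1]=0x4c (big-endian) → word 0x1e4c
ver:1 @ bit 15 → (0x1e4c>>15)&0x1 = 0x0
bank:5 @ bit 10 → (0x1e4c>>10)&0x1f = 0x7
len:1 @ bit 9 → (0x1e4c>>9)&0x1 = 0x1
opcode:6 @ bit 3 → (0x1e4c>>3)&0x3f = 0x9  ←
flags:3 @ bit 0 → (0x1e4c>>0)&0x7 = 0x4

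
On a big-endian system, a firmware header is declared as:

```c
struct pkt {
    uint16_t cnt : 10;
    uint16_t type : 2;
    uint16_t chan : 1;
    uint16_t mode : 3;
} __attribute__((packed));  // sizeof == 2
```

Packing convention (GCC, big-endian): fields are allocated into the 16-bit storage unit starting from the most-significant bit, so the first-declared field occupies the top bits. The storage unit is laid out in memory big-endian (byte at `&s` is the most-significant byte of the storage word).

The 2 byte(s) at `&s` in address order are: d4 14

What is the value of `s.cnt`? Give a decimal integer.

848

[0]=0xd4 [1]=0x14 (big-endian) → word 0xd414
cnt:10 @ bit 6 → (0xd414>>6)&0x3ff = 0x350  ←
type:2 @ bit 4 → (0xd414>>4)&0x3 = 0x1
chan:1 @ bit 3 → (0xd414>>3)&0x1 = 0x0
mode:3 @ bit 0 → (0xd414>>0)&0x7 = 0x4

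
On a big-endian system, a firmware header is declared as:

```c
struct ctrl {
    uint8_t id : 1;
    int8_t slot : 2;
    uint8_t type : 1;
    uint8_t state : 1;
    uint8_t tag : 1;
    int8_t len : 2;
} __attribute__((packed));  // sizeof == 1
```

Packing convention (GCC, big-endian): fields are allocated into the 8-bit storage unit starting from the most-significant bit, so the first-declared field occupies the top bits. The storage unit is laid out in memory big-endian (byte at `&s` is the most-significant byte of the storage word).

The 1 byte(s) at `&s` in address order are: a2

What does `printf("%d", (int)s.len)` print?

-2

[0]=0xa2 (big-endian) → word 0xa2
id:1 @ bit 7 → (0xa2>>7)&0x1 = 0x1
slot:2 @ bit 5 → (0xa2>>5)&0x3 = 0x1
type:1 @ bit 4 → (0xa2>>4)&0x1 = 0x0
state:1 @ bit 3 → (0xa2>>3)&0x1 = 0x0
tag:1 @ bit 2 → (0xa2>>2)&0x1 = 0x0
len:2 @ bit 0 → (0xa2>>0)&0x3 = 0x2  ←
len signed 2b, MSB=1: 2 - 4 = -2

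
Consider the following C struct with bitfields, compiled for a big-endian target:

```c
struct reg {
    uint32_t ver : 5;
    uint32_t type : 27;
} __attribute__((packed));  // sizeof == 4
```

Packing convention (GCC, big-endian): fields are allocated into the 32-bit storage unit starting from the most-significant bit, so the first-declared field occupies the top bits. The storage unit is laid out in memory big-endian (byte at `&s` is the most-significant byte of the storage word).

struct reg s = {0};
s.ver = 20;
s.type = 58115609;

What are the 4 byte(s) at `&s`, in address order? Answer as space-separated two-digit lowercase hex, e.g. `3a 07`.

a3 76 c6 19

ver (5b) val=20 bits=0x14 at bit 27: 0xa0000000
type (27b) val=58115609 bits=0x376c619 at bit 0: 0xa376c619
word = 0xa376c619 → big-endian bytes:
  [0]=0xa3  [1]=0x76  [2]=0xc6  [3]=0x19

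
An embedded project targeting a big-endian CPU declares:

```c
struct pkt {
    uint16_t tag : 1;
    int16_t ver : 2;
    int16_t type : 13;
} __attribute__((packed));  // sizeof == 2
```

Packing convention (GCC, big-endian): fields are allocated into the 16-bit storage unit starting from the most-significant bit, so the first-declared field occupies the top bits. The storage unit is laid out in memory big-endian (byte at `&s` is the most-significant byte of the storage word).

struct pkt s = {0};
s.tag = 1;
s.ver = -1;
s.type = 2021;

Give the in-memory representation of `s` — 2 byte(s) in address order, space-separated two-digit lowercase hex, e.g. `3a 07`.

e7 e5

tag (1b) val=1 bits=0x1 at bit 15: 0x8000
ver (2b) val=-1 bits=0x3 at bit 13: 0xe000
type (13b) val=2021 bits=0x7e5 at bit 0: 0xe7e5
word = 0xe7e5 → big-endian bytes:
  [0]=0xe7  [1]=0xe5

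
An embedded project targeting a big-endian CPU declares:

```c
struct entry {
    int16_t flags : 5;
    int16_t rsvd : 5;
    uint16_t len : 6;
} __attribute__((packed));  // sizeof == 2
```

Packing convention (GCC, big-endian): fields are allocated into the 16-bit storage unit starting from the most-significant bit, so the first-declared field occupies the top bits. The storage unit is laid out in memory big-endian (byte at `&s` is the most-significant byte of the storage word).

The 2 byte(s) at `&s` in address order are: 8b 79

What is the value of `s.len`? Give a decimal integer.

57

[0]=0x8b [1]=0x79 (big-endian) → word 0x8b79
flags:5 @ bit 11 → (0x8b79>>11)&0x1f = 0x11
rsvd:5 @ bit 6 → (0x8b79>>6)&0x1f = 0xd
len:6 @ bit 0 → (0x8b79>>0)&0x3f = 0x39  ←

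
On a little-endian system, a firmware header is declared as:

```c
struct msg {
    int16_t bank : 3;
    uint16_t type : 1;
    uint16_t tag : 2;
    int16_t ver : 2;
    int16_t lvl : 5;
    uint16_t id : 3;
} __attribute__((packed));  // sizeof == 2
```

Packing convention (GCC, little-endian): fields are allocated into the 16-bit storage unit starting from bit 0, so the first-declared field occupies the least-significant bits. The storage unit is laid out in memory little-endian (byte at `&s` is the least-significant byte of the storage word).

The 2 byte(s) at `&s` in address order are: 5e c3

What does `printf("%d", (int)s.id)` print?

[0]=0x5e [1]=0xc3 (little-endian) → word 0xc35e
bank [0+:3] = (word>>0) & 0x7 = 6
type [3+:1] = (word>>3) & 0x1 = 1
tag [4+:2] = (word>>4) & 0x3 = 1
ver [6+:2] = (word>>6) & 0x3 = 1
lvl [8+:5] = (word>>8) & 0x1f = 3
id [13+:3] = (word>>13) & 0x7 = 6  ←

6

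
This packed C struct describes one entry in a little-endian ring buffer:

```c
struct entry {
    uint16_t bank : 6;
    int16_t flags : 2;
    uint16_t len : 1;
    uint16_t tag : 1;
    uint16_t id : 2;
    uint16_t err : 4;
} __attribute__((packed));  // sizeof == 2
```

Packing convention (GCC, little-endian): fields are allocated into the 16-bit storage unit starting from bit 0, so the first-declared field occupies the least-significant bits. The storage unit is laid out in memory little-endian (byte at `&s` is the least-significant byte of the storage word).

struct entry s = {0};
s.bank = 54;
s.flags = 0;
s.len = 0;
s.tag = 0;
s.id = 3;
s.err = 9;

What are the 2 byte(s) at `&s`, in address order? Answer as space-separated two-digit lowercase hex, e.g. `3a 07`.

[0+:6] bank=54 & 0x3f = 0x36; word=0x0036
[6+:2] flags=0 & 0x3 = 0x0; word=0x0036
[8+:1] len=0 & 0x1 = 0x0; word=0x0036
[9+:1] tag=0 & 0x1 = 0x0; word=0x0036
[10+:2] id=3 & 0x3 = 0x3; word=0x0c36
[12+:4] err=9 & 0xf = 0x9; word=0x9c36
word = 0x9c36 → little-endian bytes:
  [0]=0x36  [1]=0x9c

36 9c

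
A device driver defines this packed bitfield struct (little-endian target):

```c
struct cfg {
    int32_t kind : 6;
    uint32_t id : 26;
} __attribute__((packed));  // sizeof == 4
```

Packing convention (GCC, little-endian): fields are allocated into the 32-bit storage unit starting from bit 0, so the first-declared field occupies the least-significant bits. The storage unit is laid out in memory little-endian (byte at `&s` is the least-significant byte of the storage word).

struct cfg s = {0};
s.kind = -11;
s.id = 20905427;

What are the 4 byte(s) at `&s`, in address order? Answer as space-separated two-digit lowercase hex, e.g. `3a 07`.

f5 74 bf 4f

kind:6 = -11 → 0x35 << 0 → word 0x00000035
id:26 = 20905427 → 0x13efdd3 << 6 → word 0x4fbf74f5
word = 0x4fbf74f5 → little-endian bytes:
  [0]=0xf5  [1]=0x74  [2]=0xbf  [3]=0x4f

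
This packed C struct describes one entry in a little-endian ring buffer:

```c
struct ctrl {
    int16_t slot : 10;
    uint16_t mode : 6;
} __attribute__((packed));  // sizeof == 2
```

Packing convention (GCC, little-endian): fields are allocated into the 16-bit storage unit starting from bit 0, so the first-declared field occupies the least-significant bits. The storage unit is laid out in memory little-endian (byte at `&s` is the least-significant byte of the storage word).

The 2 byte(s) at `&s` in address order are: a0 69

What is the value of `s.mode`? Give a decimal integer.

[0]=0xa0 [1]=0x69 (little-endian) → word 0x69a0
slot:10 @ bit 0 → (0x69a0>>0)&0x3ff = 0x1a0
mode:6 @ bit 10 → (0x69a0>>10)&0x3f = 0x1a  ←

26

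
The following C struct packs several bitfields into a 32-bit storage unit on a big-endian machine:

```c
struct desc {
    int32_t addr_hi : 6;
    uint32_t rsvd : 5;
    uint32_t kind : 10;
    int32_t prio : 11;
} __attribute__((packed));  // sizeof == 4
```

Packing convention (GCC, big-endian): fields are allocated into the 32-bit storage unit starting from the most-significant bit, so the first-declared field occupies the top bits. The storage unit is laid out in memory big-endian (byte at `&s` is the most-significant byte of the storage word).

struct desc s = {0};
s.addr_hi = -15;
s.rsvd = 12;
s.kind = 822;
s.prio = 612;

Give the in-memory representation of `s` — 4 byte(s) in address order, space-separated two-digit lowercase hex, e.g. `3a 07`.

c5 99 b2 64

[26+:6] addr_hi=-15 & 0x3f = 0x31; word=0xc4000000
[21+:5] rsvd=12 & 0x1f = 0xc; word=0xc5800000
[11+:10] kind=822 & 0x3ff = 0x336; word=0xc599b000
[0+:11] prio=612 & 0x7ff = 0x264; word=0xc599b264
word = 0xc599b264 → big-endian bytes:
  [0]=0xc5  [1]=0x99  [2]=0xb2  [3]=0x64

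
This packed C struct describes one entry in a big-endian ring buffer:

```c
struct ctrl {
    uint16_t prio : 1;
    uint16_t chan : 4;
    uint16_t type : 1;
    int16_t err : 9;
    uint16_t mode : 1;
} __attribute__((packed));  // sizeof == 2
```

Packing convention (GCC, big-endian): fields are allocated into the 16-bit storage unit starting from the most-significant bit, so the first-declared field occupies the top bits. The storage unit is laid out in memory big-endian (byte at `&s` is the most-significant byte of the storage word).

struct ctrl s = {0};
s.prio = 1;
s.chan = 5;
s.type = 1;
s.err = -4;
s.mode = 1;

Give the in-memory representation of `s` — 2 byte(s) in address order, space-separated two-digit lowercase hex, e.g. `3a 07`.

prio:1 = 1 → 0x1 << 15 → word 0x8000
chan:4 = 5 → 0x5 << 11 → word 0xa800
type:1 = 1 → 0x1 << 10 → word 0xac00
err:9 = -4 → 0x1fc << 1 → word 0xaff8
mode:1 = 1 → 0x1 << 0 → word 0xaff9
word = 0xaff9 → big-endian bytes:
  [0]=0xaf  [1]=0xf9

af f9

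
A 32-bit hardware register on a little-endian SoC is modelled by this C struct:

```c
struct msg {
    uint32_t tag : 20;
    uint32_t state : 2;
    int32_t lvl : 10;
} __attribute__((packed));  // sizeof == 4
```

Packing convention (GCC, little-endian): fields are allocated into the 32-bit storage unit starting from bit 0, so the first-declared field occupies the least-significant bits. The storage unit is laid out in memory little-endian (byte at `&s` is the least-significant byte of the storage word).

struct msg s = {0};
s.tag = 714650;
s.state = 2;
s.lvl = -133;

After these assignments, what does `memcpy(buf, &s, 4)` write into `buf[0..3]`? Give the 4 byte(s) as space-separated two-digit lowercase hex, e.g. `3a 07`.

tag:20 = 714650 → 0xae79a << 0 → word 0x000ae79a
state:2 = 2 → 0x2 << 20 → word 0x002ae79a
lvl:10 = -133 → 0x37b << 22 → word 0xdeeae79a
word = 0xdeeae79a → little-endian bytes:
  [0]=0x9a  [1]=0xe7  [2]=0xea  [3]=0xde

9a e7 ea de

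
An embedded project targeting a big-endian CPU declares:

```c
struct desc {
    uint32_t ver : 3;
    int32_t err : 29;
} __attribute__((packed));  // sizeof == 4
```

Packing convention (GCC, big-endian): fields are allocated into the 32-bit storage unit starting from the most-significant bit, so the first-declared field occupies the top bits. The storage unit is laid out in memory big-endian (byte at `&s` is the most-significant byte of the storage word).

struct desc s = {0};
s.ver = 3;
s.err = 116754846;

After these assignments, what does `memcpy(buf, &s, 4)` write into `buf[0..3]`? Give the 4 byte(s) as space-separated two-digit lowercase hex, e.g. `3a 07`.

ver:3 = 3 → 0x3 << 29 → word 0x60000000
err:29 = 116754846 → 0x6f5899e << 0 → word 0x66f5899e
word = 0x66f5899e → big-endian bytes:
  [0]=0x66  [1]=0xf5  [2]=0x89  [3]=0x9e

66 f5 89 9e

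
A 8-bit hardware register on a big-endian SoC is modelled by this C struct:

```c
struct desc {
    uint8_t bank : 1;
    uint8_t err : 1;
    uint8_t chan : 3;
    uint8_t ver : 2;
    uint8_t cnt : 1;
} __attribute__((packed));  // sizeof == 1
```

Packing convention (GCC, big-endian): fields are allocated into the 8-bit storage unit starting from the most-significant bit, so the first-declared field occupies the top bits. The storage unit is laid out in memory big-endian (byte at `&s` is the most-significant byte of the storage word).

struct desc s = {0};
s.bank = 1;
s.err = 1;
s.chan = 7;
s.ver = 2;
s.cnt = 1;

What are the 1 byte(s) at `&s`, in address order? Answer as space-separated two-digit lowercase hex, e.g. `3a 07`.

fd

[7+:1] bank=1 & 0x1 = 0x1; word=0x80
[6+:1] err=1 & 0x1 = 0x1; word=0xc0
[3+:3] chan=7 & 0x7 = 0x7; word=0xf8
[1+:2] ver=2 & 0x3 = 0x2; word=0xfc
[0+:1] cnt=1 & 0x1 = 0x1; word=0xfd
word = 0xfd → big-endian bytes:
  [0]=0xfd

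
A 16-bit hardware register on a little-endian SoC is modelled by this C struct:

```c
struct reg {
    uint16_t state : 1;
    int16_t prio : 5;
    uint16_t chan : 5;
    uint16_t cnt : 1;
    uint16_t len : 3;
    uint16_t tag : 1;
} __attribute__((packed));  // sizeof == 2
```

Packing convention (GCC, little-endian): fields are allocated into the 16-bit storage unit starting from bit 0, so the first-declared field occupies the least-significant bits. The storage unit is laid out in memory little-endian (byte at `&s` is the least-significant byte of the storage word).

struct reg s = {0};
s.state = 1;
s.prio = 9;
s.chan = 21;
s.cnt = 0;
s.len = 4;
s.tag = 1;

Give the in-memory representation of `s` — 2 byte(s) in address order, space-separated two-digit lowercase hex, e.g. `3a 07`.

[0+:1] state=1 & 0x1 = 0x1; word=0x0001
[1+:5] prio=9 & 0x1f = 0x9; word=0x0013
[6+:5] chan=21 & 0x1f = 0x15; word=0x0553
[11+:1] cnt=0 & 0x1 = 0x0; word=0x0553
[12+:3] len=4 & 0x7 = 0x4; word=0x4553
[15+:1] tag=1 & 0x1 = 0x1; word=0xc553
word = 0xc553 → little-endian bytes:
  [0]=0x53  [1]=0xc5

53 c5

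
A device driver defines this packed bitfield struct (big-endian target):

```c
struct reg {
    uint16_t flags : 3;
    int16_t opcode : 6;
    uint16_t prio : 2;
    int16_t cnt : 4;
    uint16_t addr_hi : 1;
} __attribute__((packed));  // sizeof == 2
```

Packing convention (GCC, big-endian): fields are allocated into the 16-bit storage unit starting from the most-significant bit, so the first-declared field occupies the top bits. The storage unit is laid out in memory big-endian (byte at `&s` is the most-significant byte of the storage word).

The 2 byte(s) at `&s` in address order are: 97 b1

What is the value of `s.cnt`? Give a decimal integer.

[0]=0x97 [1]=0xb1 (big-endian) → word 0x97b1
flags [13+:3] = (word>>13) & 0x7 = 4
opcode [7+:6] = (word>>7) & 0x3f = 47
prio [5+:2] = (word>>5) & 0x3 = 1
cnt [1+:4] = (word>>1) & 0xf = 8  ←
addr_hi [0+:1] = (word>>0) & 0x1 = 1
cnt signed 4b, MSB=1: 8 - 16 = -8

-8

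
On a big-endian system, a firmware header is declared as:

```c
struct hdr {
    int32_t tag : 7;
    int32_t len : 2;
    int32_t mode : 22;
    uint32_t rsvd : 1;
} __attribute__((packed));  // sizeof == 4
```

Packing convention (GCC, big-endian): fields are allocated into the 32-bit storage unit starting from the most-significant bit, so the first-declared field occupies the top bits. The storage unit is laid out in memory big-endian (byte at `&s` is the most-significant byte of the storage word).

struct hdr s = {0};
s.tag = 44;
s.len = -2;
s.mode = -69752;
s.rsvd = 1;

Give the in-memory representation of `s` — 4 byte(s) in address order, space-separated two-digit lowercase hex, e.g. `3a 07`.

59 7d df 11

tag:7 = 44 → 0x2c << 25 → word 0x58000000
len:2 = -2 → 0x2 << 23 → word 0x59000000
mode:22 = -69752 → 0x3eef88 << 1 → word 0x597ddf10
rsvd:1 = 1 → 0x1 << 0 → word 0x597ddf11
word = 0x597ddf11 → big-endian bytes:
  [0]=0x59  [1]=0x7d  [2]=0xdf  [3]=0x11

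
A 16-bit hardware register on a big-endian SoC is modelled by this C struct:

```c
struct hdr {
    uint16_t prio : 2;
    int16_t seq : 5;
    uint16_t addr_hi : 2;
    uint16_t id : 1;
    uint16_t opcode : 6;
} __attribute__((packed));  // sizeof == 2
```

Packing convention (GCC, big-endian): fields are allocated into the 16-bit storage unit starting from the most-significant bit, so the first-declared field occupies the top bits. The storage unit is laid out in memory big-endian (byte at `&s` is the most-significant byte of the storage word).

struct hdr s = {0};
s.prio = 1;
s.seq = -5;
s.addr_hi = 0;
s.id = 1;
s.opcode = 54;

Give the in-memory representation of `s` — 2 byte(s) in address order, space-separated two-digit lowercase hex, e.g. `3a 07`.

prio (2b) val=1 bits=0x1 at bit 14: 0x4000
seq (5b) val=-5 bits=0x1b at bit 9: 0x7600
addr_hi (2b) val=0 bits=0x0 at bit 7: 0x7600
id (1b) val=1 bits=0x1 at bit 6: 0x7640
opcode (6b) val=54 bits=0x36 at bit 0: 0x7676
word = 0x7676 → big-endian bytes:
  [0]=0x76  [1]=0x76

76 76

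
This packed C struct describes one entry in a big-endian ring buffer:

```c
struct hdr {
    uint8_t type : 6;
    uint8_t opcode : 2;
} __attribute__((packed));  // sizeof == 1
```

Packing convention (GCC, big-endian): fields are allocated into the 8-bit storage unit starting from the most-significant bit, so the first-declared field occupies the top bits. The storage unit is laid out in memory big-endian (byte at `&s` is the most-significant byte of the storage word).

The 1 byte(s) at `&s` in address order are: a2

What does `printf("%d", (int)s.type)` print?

40

[0]=0xa2 (big-endian) → word 0xa2
type [2+:6] = (word>>2) & 0x3f = 40  ←
opcode [0+:2] = (word>>0) & 0x3 = 2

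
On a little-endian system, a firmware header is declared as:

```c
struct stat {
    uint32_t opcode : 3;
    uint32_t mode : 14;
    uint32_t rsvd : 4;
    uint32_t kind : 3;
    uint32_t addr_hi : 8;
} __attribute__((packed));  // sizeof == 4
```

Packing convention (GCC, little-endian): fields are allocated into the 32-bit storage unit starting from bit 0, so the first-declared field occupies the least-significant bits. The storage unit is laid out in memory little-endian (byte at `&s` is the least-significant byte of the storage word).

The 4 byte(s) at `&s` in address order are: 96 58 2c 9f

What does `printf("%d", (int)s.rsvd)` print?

6

[0]=0x96 [1]=0x58 [2]=0x2c [3]=0x9f (little-endian) → word 0x9f2c5896
opcode:3 @ bit 0 → (0x9f2c5896>>0)&0x7 = 0x6
mode:14 @ bit 3 → (0x9f2c5896>>3)&0x3fff = 0xb12
rsvd:4 @ bit 17 → (0x9f2c5896>>17)&0xf = 0x6  ←
kind:3 @ bit 21 → (0x9f2c5896>>21)&0x7 = 0x1
addr_hi:8 @ bit 24 → (0x9f2c5896>>24)&0xff = 0x9f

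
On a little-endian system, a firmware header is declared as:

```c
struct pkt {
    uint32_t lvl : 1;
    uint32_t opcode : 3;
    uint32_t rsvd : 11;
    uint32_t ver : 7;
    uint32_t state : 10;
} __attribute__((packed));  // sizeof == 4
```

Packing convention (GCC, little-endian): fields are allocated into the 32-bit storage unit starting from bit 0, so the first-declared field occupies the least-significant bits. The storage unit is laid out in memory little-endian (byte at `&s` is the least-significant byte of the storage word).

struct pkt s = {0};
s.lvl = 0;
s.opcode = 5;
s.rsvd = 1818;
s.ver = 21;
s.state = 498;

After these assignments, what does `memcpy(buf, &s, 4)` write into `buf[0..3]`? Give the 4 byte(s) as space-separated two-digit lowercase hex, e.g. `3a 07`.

aa f1 8a 7c

lvl:1 = 0 → 0x0 << 0 → word 0x00000000
opcode:3 = 5 → 0x5 << 1 → word 0x0000000a
rsvd:11 = 1818 → 0x71a << 4 → word 0x000071aa
ver:7 = 21 → 0x15 << 15 → word 0x000af1aa
state:10 = 498 → 0x1f2 << 22 → word 0x7c8af1aa
word = 0x7c8af1aa → little-endian bytes:
  [0]=0xaa  [1]=0xf1  [2]=0x8a  [3]=0x7c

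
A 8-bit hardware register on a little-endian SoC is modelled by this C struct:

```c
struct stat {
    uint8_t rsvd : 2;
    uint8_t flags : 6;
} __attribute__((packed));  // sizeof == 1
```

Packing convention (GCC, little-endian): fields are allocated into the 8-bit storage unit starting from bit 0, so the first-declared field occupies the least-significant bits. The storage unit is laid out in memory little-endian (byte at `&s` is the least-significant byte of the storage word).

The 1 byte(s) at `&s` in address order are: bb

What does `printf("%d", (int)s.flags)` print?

[0]=0xbb (little-endian) → word 0xbb
rsvd:2 @ bit 0 → (0xbb>>0)&0x3 = 0x3
flags:6 @ bit 2 → (0xbb>>2)&0x3f = 0x2e  ←

46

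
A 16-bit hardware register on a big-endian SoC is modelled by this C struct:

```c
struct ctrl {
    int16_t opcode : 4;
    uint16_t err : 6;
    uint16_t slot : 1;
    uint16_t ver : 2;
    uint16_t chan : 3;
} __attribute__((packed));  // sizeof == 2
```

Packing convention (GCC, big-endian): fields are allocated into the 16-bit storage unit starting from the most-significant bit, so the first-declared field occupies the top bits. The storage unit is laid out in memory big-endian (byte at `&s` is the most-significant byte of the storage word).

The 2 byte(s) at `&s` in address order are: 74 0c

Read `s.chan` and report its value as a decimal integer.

4

[0]=0x74 [1]=0x0c (big-endian) → word 0x740c
opcode [12+:4] = (word>>12) & 0xf = 7
err [6+:6] = (word>>6) & 0x3f = 16
slot [5+:1] = (word>>5) & 0x1 = 0
ver [3+:2] = (word>>3) & 0x3 = 1
chan [0+:3] = (word>>0) & 0x7 = 4  ←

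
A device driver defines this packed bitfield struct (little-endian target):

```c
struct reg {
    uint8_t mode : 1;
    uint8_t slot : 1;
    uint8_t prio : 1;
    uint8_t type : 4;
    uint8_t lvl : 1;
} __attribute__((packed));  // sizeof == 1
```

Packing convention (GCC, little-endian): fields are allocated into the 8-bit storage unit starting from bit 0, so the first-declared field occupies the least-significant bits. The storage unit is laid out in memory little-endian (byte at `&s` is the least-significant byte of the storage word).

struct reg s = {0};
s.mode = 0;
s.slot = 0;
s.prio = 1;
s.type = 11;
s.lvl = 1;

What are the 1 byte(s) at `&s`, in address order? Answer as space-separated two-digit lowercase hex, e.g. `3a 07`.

dc

mode (1b) val=0 bits=0x0 at bit 0: 0x00
slot (1b) val=0 bits=0x0 at bit 1: 0x00
prio (1b) val=1 bits=0x1 at bit 2: 0x04
type (4b) val=11 bits=0xb at bit 3: 0x5c
lvl (1b) val=1 bits=0x1 at bit 7: 0xdc
word = 0xdc → little-endian bytes:
  [0]=0xdc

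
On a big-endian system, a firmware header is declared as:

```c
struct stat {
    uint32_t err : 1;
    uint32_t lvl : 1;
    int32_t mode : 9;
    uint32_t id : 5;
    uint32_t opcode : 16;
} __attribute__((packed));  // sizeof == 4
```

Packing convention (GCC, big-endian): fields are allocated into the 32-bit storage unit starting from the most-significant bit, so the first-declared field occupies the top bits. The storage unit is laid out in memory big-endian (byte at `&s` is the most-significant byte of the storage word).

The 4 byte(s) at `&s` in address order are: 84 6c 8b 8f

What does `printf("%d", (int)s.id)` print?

12

[0]=0x84 [1]=0x6c [2]=0x8b [3]=0x8f (big-endian) → word 0x846c8b8f
err:1 @ bit 31 → (0x846c8b8f>>31)&0x1 = 0x1
lvl:1 @ bit 30 → (0x846c8b8f>>30)&0x1 = 0x0
mode:9 @ bit 21 → (0x846c8b8f>>21)&0x1ff = 0x23
id:5 @ bit 16 → (0x846c8b8f>>16)&0x1f = 0xc  ←
opcode:16 @ bit 0 → (0x846c8b8f>>0)&0xffff = 0x8b8f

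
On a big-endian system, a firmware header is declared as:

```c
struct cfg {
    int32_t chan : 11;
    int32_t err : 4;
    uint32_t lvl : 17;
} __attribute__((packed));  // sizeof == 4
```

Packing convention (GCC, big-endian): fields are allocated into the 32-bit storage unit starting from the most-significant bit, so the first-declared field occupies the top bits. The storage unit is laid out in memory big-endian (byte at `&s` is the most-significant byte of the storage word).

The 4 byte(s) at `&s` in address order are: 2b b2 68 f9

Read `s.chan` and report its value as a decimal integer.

349

[0]=0x2b [1]=0xb2 [2]=0x68 [3]=0xf9 (big-endian) → word 0x2bb268f9
chan [21+:11] = (word>>21) & 0x7ff = 349  ←
err [17+:4] = (word>>17) & 0xf = 9
lvl [0+:17] = (word>>0) & 0x1ffff = 26873
chan signed 11b, MSB=0: value = 349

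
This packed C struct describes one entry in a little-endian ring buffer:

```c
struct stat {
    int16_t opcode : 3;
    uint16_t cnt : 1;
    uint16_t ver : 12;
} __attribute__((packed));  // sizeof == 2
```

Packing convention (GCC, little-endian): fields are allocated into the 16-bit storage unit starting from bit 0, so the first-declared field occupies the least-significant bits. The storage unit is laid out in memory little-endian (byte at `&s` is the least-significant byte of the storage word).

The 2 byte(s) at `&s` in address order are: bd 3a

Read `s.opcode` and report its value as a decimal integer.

-3

[0]=0xbd [1]=0x3a (little-endian) → word 0x3abd
opcode [0+:3] = (word>>0) & 0x7 = 5  ←
cnt [3+:1] = (word>>3) & 0x1 = 1
ver [4+:12] = (word>>4) & 0xfff = 939
opcode signed 3b, MSB=1: 5 - 8 = -3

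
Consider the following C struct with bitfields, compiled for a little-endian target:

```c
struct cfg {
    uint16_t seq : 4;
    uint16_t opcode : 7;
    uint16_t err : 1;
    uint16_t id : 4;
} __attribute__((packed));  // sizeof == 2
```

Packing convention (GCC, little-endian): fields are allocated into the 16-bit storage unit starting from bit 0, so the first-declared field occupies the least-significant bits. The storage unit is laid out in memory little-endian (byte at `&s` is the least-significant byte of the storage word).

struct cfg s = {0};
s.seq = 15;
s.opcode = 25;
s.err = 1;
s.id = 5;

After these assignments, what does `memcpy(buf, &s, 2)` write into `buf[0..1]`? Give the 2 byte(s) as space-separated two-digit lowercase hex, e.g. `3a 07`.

9f 59

seq (4b) val=15 bits=0xf at bit 0: 0x000f
opcode (7b) val=25 bits=0x19 at bit 4: 0x019f
err (1b) val=1 bits=0x1 at bit 11: 0x099f
id (4b) val=5 bits=0x5 at bit 12: 0x599f
word = 0x599f → little-endian bytes:
  [0]=0x9f  [1]=0x59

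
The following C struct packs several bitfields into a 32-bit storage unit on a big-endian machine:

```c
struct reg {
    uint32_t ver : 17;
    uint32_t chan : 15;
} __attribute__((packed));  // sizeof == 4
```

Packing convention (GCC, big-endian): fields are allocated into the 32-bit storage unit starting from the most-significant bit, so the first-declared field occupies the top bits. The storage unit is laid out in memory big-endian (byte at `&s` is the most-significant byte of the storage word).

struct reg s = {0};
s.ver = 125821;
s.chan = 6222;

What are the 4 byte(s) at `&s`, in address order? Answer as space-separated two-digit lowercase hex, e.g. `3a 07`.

ver (17b) val=125821 bits=0x1eb7d at bit 15: 0xf5be8000
chan (15b) val=6222 bits=0x184e at bit 0: 0xf5be984e
word = 0xf5be984e → big-endian bytes:
  [0]=0xf5  [1]=0xbe  [2]=0x98  [3]=0x4e

f5 be 98 4e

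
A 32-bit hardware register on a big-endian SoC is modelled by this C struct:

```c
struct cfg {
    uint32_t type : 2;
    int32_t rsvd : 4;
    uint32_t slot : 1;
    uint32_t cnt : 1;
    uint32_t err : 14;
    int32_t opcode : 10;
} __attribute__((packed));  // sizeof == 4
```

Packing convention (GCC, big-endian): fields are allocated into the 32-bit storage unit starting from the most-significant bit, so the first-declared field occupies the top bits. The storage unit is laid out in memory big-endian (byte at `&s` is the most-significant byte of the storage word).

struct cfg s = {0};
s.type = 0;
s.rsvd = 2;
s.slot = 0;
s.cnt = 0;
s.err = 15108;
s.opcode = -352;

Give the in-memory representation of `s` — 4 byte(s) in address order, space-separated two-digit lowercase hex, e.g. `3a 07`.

type (2b) val=0 bits=0x0 at bit 30: 0x00000000
rsvd (4b) val=2 bits=0x2 at bit 26: 0x08000000
slot (1b) val=0 bits=0x0 at bit 25: 0x08000000
cnt (1b) val=0 bits=0x0 at bit 24: 0x08000000
err (14b) val=15108 bits=0x3b04 at bit 10: 0x08ec1000
opcode (10b) val=-352 bits=0x2a0 at bit 0: 0x08ec12a0
word = 0x08ec12a0 → big-endian bytes:
  [0]=0x08  [1]=0xec  [2]=0x12  [3]=0xa0

08 ec 12 a0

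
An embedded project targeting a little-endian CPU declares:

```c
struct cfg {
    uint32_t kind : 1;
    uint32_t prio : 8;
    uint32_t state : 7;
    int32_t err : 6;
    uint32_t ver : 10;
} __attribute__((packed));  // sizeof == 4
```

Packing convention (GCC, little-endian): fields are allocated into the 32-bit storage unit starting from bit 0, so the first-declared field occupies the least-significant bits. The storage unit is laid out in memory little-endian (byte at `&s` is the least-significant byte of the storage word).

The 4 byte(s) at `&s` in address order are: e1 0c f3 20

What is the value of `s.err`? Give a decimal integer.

-13

[0]=0xe1 [1]=0x0c [2]=0xf3 [3]=0x20 (little-endian) → word 0x20f30ce1
kind [0+:1] = (word>>0) & 0x1 = 1
prio [1+:8] = (word>>1) & 0xff = 112
state [9+:7] = (word>>9) & 0x7f = 6
err [16+:6] = (word>>16) & 0x3f = 51  ←
ver [22+:10] = (word>>22) & 0x3ff = 131
err signed 6b, MSB=1: 51 - 64 = -13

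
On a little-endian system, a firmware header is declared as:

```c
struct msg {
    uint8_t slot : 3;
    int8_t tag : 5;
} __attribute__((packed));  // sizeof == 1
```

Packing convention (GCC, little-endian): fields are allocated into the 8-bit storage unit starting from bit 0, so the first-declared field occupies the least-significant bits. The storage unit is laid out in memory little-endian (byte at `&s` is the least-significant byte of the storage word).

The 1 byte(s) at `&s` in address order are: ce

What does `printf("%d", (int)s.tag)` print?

[0]=0xce (little-endian) → word 0xce
slot:3 @ bit 0 → (0xce>>0)&0x7 = 0x6
tag:5 @ bit 3 → (0xce>>3)&0x1f = 0x19  ←
tag signed 5b, MSB=1: 25 - 32 = -7

-7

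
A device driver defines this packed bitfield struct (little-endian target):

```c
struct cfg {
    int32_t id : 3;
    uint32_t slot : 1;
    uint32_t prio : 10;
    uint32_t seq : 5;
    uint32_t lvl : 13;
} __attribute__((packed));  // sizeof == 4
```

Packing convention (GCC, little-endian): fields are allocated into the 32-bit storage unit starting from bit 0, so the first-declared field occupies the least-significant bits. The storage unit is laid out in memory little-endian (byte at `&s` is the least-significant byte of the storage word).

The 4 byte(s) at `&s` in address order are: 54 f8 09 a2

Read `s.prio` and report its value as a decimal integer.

901

[0]=0x54 [1]=0xf8 [2]=0x09 [3]=0xa2 (little-endian) → word 0xa209f854
id:3 @ bit 0 → (0xa209f854>>0)&0x7 = 0x4
slot:1 @ bit 3 → (0xa209f854>>3)&0x1 = 0x0
prio:10 @ bit 4 → (0xa209f854>>4)&0x3ff = 0x385  ←
seq:5 @ bit 14 → (0xa209f854>>14)&0x1f = 0x7
lvl:13 @ bit 19 → (0xa209f854>>19)&0x1fff = 0x1441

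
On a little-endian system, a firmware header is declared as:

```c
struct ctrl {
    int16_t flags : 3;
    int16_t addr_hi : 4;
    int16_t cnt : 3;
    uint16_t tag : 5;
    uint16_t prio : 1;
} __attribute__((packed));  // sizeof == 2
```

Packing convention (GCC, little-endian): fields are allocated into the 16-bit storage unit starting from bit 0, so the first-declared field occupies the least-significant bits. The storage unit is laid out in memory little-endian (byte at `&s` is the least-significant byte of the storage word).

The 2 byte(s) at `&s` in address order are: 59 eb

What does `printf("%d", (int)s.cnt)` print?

[0]=0x59 [1]=0xeb (little-endian) → word 0xeb59
flags:3 @ bit 0 → (0xeb59>>0)&0x7 = 0x1
addr_hi:4 @ bit 3 → (0xeb59>>3)&0xf = 0xb
cnt:3 @ bit 7 → (0xeb59>>7)&0x7 = 0x6  ←
tag:5 @ bit 10 → (0xeb59>>10)&0x1f = 0x1a
prio:1 @ bit 15 → (0xeb59>>15)&0x1 = 0x1
cnt signed 3b, MSB=1: 6 - 8 = -2

-2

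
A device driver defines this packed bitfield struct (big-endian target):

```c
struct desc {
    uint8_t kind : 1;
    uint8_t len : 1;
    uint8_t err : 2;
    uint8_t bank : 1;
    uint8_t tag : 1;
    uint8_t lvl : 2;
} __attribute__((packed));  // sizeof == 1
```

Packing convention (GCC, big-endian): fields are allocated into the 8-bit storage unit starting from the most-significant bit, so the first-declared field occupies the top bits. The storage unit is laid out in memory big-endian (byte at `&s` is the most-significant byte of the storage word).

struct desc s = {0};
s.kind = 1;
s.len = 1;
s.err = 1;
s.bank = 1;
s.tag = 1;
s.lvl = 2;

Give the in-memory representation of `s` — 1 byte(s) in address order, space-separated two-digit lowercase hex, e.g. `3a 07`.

kind:1 = 1 → 0x1 << 7 → word 0x80
len:1 = 1 → 0x1 << 6 → word 0xc0
err:2 = 1 → 0x1 << 4 → word 0xd0
bank:1 = 1 → 0x1 << 3 → word 0xd8
tag:1 = 1 → 0x1 << 2 → word 0xdc
lvl:2 = 2 → 0x2 << 0 → word 0xde
word = 0xde → big-endian bytes:
  [0]=0xde

de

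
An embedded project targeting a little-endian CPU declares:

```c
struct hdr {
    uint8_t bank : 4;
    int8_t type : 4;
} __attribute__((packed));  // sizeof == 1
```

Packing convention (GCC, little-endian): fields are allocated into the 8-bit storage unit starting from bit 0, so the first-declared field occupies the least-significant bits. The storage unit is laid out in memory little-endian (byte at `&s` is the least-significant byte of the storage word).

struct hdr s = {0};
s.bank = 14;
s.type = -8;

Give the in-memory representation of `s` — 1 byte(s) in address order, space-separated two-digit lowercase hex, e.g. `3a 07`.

[0+:4] bank=14 & 0xf = 0xe; word=0x0e
[4+:4] type=-8 & 0xf = 0x8; word=0x8e
word = 0x8e → little-endian bytes:
  [0]=0x8e

8e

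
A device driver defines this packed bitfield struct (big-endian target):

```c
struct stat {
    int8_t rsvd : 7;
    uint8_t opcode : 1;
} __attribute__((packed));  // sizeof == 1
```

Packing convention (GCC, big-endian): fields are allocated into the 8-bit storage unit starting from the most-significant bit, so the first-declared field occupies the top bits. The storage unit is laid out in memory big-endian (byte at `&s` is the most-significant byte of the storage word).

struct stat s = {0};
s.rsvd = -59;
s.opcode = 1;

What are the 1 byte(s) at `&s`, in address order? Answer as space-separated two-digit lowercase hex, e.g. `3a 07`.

8b

rsvd (7b) val=-59 bits=0x45 at bit 1: 0x8a
opcode (1b) val=1 bits=0x1 at bit 0: 0x8b
word = 0x8b → big-endian bytes:
  [0]=0x8b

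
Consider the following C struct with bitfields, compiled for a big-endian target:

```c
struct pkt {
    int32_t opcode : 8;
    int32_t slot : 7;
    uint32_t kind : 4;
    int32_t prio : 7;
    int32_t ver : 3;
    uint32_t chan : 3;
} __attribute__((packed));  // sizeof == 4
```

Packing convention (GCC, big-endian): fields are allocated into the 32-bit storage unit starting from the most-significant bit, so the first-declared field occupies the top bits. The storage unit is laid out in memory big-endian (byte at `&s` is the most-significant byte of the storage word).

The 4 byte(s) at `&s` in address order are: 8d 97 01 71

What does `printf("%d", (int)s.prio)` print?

5

[0]=0x8d [1]=0x97 [2]=0x01 [3]=0x71 (big-endian) → word 0x8d970171
opcode [24+:8] = (word>>24) & 0xff = 141
slot [17+:7] = (word>>17) & 0x7f = 75
kind [13+:4] = (word>>13) & 0xf = 8
prio [6+:7] = (word>>6) & 0x7f = 5  ←
ver [3+:3] = (word>>3) & 0x7 = 6
chan [0+:3] = (word>>0) & 0x7 = 1
prio signed 7b, MSB=0: value = 5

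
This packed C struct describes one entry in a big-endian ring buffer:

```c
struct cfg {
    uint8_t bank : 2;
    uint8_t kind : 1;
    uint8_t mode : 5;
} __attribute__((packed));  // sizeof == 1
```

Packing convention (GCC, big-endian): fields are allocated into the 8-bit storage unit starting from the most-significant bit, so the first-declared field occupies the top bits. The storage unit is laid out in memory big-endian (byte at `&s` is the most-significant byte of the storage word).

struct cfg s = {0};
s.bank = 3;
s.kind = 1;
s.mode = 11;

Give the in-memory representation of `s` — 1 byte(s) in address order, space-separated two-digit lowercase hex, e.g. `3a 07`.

eb

[6+:2] bank=3 & 0x3 = 0x3; word=0xc0
[5+:1] kind=1 & 0x1 = 0x1; word=0xe0
[0+:5] mode=11 & 0x1f = 0xb; word=0xeb
word = 0xeb → big-endian bytes:
  [0]=0xeb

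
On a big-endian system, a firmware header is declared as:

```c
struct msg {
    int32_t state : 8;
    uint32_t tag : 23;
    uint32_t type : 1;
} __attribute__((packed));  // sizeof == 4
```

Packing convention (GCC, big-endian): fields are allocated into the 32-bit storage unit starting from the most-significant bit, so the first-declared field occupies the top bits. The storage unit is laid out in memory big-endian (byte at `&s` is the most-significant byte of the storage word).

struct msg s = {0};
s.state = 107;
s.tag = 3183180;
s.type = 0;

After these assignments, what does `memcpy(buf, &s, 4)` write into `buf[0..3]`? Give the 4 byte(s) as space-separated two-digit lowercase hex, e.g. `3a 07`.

state (8b) val=107 bits=0x6b at bit 24: 0x6b000000
tag (23b) val=3183180 bits=0x30924c at bit 1: 0x6b612498
type (1b) val=0 bits=0x0 at bit 0: 0x6b612498
word = 0x6b612498 → big-endian bytes:
  [0]=0x6b  [1]=0x61  [2]=0x24  [3]=0x98

6b 61 24 98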